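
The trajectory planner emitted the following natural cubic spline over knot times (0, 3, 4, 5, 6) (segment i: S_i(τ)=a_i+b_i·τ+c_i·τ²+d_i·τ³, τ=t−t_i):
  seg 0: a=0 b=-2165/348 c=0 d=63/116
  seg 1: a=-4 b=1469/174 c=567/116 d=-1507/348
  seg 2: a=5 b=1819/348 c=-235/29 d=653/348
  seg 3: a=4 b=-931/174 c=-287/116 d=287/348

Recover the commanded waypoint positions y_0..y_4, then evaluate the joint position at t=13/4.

y_0 = S_0(0) = a_0 = 0
y_1 = S_1(0) = a_1 = -4
y_2 = S_2(0) = a_2 = 5
y_3 = S_3(0) = a_3 = 4
y_4 = S_3(1) = -3
t_q=13/4 is in segment 1 (τ=1/4); S_1(τ)=-12261/7424

y_0=0 y_1=-4 y_2=5 y_3=4 y_4=-3
S(13/4) = -12261/7424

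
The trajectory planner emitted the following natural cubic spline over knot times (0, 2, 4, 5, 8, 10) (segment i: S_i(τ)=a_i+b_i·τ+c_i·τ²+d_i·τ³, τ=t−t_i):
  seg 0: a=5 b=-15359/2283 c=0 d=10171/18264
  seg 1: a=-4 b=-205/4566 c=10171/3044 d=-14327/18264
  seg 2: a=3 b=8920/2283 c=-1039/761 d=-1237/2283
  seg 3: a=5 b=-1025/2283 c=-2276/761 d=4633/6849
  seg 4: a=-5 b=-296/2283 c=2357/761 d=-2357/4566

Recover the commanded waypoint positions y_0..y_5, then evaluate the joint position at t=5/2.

y_0=5 y_1=-4 y_2=3 y_3=5 y_4=-5 y_5=3
S(5/2) = -160001/48704

y_0 = S_0(0) = a_0 = 5
y_1 = S_1(0) = a_1 = -4
y_2 = S_2(0) = a_2 = 3
y_3 = S_3(0) = a_3 = 5
y_4 = S_4(0) = a_4 = -5
y_5 = S_4(2) = 3
t_q=5/2 is in segment 1 (τ=1/2); S_1(τ)=-160001/48704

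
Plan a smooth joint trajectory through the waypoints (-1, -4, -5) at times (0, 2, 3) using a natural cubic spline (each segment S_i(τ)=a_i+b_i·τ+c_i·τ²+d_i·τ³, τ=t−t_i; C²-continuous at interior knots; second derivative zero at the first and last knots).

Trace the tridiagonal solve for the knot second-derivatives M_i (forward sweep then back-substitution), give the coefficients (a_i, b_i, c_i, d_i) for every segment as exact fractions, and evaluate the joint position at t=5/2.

  seg 0: a=-1 b=-5/3 c=0 d=1/24
  seg 1: a=-4 b=-7/6 c=1/4 d=-1/12
S(5/2) = -145/32

Δ: Δ0=-3/2, Δ1=-1
row 1: diag=6, rhs=3; c'=1/6, d'=1/2
back: M1=1/2
M: M0=0, M1=1/2, M2=0
seg 0: a=-1, c=M0/2=0, d=(M1−M0)/(6·2)=1/24, b=Δ0−h0·(2M0+M1)/6=-5/3
seg 1: a=-4, c=M1/2=1/4, d=(M2−M1)/(6·1)=-1/12, b=Δ1−h1·(2M1+M2)/6=-7/6
t_q=5/2 → seg 1, τ=1/2; S=-4+-7/6·τ+1/4·τ²+-1/12·τ³=-145/32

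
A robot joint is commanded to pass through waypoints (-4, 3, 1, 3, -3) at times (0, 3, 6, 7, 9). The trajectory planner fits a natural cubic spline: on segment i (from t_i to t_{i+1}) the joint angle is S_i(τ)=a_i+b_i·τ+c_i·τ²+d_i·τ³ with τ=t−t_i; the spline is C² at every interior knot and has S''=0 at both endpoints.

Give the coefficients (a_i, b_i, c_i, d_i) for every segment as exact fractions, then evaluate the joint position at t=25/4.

  seg 0: a=-4 b=53/15 c=0 d=-2/15
  seg 1: a=3 b=-1/15 c=-6/5 d=1/3
  seg 2: a=1 b=26/15 c=9/5 d=-23/15
  seg 3: a=3 b=11/15 c=-14/5 d=7/15
S(25/4) = 487/320

Δ: Δ0=7/3, Δ1=-2/3, Δ2=2, Δ3=-3
row 1: diag=12, rhs=-18; c'=1/4, d'=-3/2
row 2: denom=8−3·1/4=29/4; d'=(16−3·-3/2)/(29/4)=82/29
row 3: denom=6−1·4/29=170/29; d'=(-30−1·82/29)/(170/29)=-28/5
back: M3=-28/5
back: M2=82/29−4/29·-28/5=18/5
back: M1=-3/2−1/4·18/5=-12/5
M: M0=0, M1=-12/5, M2=18/5, M3=-28/5, M4=0
seg 0: a=-4, c=M0/2=0, d=(M1−M0)/(6·3)=-2/15, b=Δ0−h0·(2M0+M1)/6=53/15
seg 1: a=3, c=M1/2=-6/5, d=(M2−M1)/(6·3)=1/3, b=Δ1−h1·(2M1+M2)/6=-1/15
seg 2: a=1, c=M2/2=9/5, d=(M3−M2)/(6·1)=-23/15, b=Δ2−h2·(2M2+M3)/6=26/15
seg 3: a=3, c=M3/2=-14/5, d=(M4−M3)/(6·2)=7/15, b=Δ3−h3·(2M3+M4)/6=11/15
t_q=25/4 → seg 2, τ=1/4; S=1+26/15·τ+9/5·τ²+-23/15·τ³=487/320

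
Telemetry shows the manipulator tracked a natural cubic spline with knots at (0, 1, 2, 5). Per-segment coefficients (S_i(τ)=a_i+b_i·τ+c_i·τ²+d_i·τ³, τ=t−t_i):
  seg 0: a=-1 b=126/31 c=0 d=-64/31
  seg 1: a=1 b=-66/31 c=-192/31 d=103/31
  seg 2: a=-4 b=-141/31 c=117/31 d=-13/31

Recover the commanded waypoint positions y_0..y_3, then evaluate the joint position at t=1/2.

y_0 = S_0(0) = a_0 = -1
y_1 = S_1(0) = a_1 = 1
y_2 = S_2(0) = a_2 = -4
y_3 = S_2(3) = 5
t_q=1/2 is in segment 0 (τ=1/2); S_0(τ)=24/31

y_0=-1 y_1=1 y_2=-4 y_3=5
S(1/2) = 24/31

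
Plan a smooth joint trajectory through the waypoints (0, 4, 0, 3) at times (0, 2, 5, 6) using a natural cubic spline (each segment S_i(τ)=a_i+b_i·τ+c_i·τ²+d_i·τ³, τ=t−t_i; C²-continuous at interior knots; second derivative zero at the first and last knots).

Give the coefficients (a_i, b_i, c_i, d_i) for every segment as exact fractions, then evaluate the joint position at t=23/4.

  seg 0: a=0 b=664/213 c=0 d=-119/426
  seg 1: a=4 b=-50/213 c=-119/71 d=31/71
  seg 2: a=0 b=319/213 c=160/71 d=-160/213
S(23/4) = 589/284

Δ: Δ0=2, Δ1=-4/3, Δ2=3
row 1: diag=10, rhs=-20; c'=3/10, d'=-2
row 2: denom=8−3·3/10=71/10; d'=(26−3·-2)/(71/10)=320/71
back: M2=320/71
back: M1=-2−3/10·320/71=-238/71
M: M0=0, M1=-238/71, M2=320/71, M3=0
seg 0: a=0, c=M0/2=0, d=(M1−M0)/(6·2)=-119/426, b=Δ0−h0·(2M0+M1)/6=664/213
seg 1: a=4, c=M1/2=-119/71, d=(M2−M1)/(6·3)=31/71, b=Δ1−h1·(2M1+M2)/6=-50/213
seg 2: a=0, c=M2/2=160/71, d=(M3−M2)/(6·1)=-160/213, b=Δ2−h2·(2M2+M3)/6=319/213
t_q=23/4 → seg 2, τ=3/4; S=0+319/213·τ+160/71·τ²+-160/213·τ³=589/284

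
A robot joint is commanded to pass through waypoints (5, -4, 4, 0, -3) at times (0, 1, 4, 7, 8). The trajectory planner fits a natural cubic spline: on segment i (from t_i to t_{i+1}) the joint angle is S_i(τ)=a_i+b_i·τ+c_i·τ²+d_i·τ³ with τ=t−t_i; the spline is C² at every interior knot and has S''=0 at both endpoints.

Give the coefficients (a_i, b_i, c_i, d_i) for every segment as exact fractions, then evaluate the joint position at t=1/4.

  seg 0: a=5 b=-839/78 c=0 d=137/78
  seg 1: a=-4 b=-214/39 c=137/26 d=-199/234
  seg 2: a=4 b=19/6 c=-31/13 d=23/78
  seg 3: a=0 b=-124/39 c=7/26 d=-7/78
S(1/4) = 3891/1664

Δ: Δ0=-9, Δ1=8/3, Δ2=-4/3, Δ3=-3
row 1: diag=8, rhs=70; c'=3/8, d'=35/4
row 2: denom=12−3·3/8=87/8; d'=(-24−3·35/4)/(87/8)=-134/29
row 3: denom=8−3·8/29=208/29; d'=(-10−3·-134/29)/(208/29)=7/13
back: M3=7/13
back: M2=-134/29−8/29·7/13=-62/13
back: M1=35/4−3/8·-62/13=137/13
M: M0=0, M1=137/13, M2=-62/13, M3=7/13, M4=0
seg 0: a=5, c=M0/2=0, d=(M1−M0)/(6·1)=137/78, b=Δ0−h0·(2M0+M1)/6=-839/78
seg 1: a=-4, c=M1/2=137/26, d=(M2−M1)/(6·3)=-199/234, b=Δ1−h1·(2M1+M2)/6=-214/39
seg 2: a=4, c=M2/2=-31/13, d=(M3−M2)/(6·3)=23/78, b=Δ2−h2·(2M2+M3)/6=19/6
seg 3: a=0, c=M3/2=7/26, d=(M4−M3)/(6·1)=-7/78, b=Δ3−h3·(2M3+M4)/6=-124/39
t_q=1/4 → seg 0, τ=1/4; S=5+-839/78·τ+0·τ²+137/78·τ³=3891/1664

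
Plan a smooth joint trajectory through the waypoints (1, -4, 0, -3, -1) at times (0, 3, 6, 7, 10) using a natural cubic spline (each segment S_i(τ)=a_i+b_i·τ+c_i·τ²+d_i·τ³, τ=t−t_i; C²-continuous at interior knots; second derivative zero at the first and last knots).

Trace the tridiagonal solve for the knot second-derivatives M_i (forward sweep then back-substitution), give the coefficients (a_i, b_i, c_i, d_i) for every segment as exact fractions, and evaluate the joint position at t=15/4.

  seg 0: a=1 b=-3 c=0 d=4/27
  seg 1: a=-4 b=1 c=4/3 d=-11/27
  seg 2: a=0 b=-2 c=-7/3 d=4/3
  seg 3: a=-3 b=-8/3 c=5/3 d=-5/27
S(15/4) = -171/64

Δ: Δ0=-5/3, Δ1=4/3, Δ2=-3, Δ3=2/3
row 1: diag=12, rhs=18; c'=1/4, d'=3/2
row 2: denom=8−3·1/4=29/4; d'=(-26−3·3/2)/(29/4)=-122/29
row 3: denom=8−1·4/29=228/29; d'=(22−1·-122/29)/(228/29)=10/3
back: M3=10/3
back: M2=-122/29−4/29·10/3=-14/3
back: M1=3/2−1/4·-14/3=8/3
M: M0=0, M1=8/3, M2=-14/3, M3=10/3, M4=0
seg 0: a=1, c=M0/2=0, d=(M1−M0)/(6·3)=4/27, b=Δ0−h0·(2M0+M1)/6=-3
seg 1: a=-4, c=M1/2=4/3, d=(M2−M1)/(6·3)=-11/27, b=Δ1−h1·(2M1+M2)/6=1
seg 2: a=0, c=M2/2=-7/3, d=(M3−M2)/(6·1)=4/3, b=Δ2−h2·(2M2+M3)/6=-2
seg 3: a=-3, c=M3/2=5/3, d=(M4−M3)/(6·3)=-5/27, b=Δ3−h3·(2M3+M4)/6=-8/3
t_q=15/4 → seg 1, τ=3/4; S=-4+1·τ+4/3·τ²+-11/27·τ³=-171/64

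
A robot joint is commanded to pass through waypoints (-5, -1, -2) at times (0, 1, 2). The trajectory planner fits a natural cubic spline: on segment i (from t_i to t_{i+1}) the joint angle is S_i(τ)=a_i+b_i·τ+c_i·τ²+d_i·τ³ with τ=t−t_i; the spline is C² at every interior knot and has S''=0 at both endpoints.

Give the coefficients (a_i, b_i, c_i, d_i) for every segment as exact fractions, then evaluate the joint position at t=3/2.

  seg 0: a=-5 b=21/4 c=0 d=-5/4
  seg 1: a=-1 b=3/2 c=-15/4 d=5/4
S(3/2) = -33/32

Δ: Δ0=4, Δ1=-1
row 1: diag=4, rhs=-30; c'=1/4, d'=-15/2
back: M1=-15/2
M: M0=0, M1=-15/2, M2=0
seg 0: a=-5, c=M0/2=0, d=(M1−M0)/(6·1)=-5/4, b=Δ0−h0·(2M0+M1)/6=21/4
seg 1: a=-1, c=M1/2=-15/4, d=(M2−M1)/(6·1)=5/4, b=Δ1−h1·(2M1+M2)/6=3/2
t_q=3/2 → seg 1, τ=1/2; S=-1+3/2·τ+-15/4·τ²+5/4·τ³=-33/32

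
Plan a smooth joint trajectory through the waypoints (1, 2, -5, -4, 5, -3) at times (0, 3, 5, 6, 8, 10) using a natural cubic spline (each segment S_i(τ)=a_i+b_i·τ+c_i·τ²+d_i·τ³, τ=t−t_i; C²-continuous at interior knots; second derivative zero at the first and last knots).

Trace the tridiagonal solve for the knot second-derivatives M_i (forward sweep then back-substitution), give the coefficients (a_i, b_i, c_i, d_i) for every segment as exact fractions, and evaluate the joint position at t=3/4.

  seg 0: a=1 b=6985/3576 c=0 d=-1931/10728
  seg 1: a=2 b=-5197/1788 c=-1931/1192 d=1183/1788
  seg 2: a=-5 b=-2587/1788 c=2801/1192 d=347/3576
  seg 3: a=-4 b=12673/3576 c=787/298 d=-15469/14304
  seg 4: a=5 b=2021/1788 c=-9173/2384 d=9173/14304
S(3/4) = 182255/76288

Δ: Δ0=1/3, Δ1=-7/2, Δ2=1, Δ3=9/2, Δ4=-4
row 1: diag=10, rhs=-23; c'=1/5, d'=-23/10
row 2: denom=6−2·1/5=28/5; d'=(27−2·-23/10)/(28/5)=79/14
row 3: denom=6−1·5/28=163/28; d'=(21−1·79/14)/(163/28)=430/163
row 4: denom=8−2·56/163=1192/163; d'=(-51−2·430/163)/(1192/163)=-9173/1192
back: M4=-9173/1192
back: M3=430/163−56/163·-9173/1192=787/149
back: M2=79/14−5/28·787/149=2801/596
back: M1=-23/10−1/5·2801/596=-1931/596
M: M0=0, M1=-1931/596, M2=2801/596, M3=787/149, M4=-9173/1192, M5=0
seg 0: a=1, c=M0/2=0, d=(M1−M0)/(6·3)=-1931/10728, b=Δ0−h0·(2M0+M1)/6=6985/3576
seg 1: a=2, c=M1/2=-1931/1192, d=(M2−M1)/(6·2)=1183/1788, b=Δ1−h1·(2M1+M2)/6=-5197/1788
seg 2: a=-5, c=M2/2=2801/1192, d=(M3−M2)/(6·1)=347/3576, b=Δ2−h2·(2M2+M3)/6=-2587/1788
seg 3: a=-4, c=M3/2=787/298, d=(M4−M3)/(6·2)=-15469/14304, b=Δ3−h3·(2M3+M4)/6=12673/3576
seg 4: a=5, c=M4/2=-9173/2384, d=(M5−M4)/(6·2)=9173/14304, b=Δ4−h4·(2M4+M5)/6=2021/1788
t_q=3/4 → seg 0, τ=3/4; S=1+6985/3576·τ+0·τ²+-1931/10728·τ³=182255/76288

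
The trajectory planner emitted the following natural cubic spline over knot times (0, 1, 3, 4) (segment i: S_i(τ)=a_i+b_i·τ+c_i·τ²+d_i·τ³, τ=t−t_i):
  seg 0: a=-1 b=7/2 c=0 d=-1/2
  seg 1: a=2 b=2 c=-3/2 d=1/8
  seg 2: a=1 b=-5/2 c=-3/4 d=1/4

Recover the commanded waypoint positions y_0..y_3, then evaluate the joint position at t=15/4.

y_0=-1 y_1=2 y_2=1 y_3=-2
S(15/4) = -305/256

y_0 = S_0(0) = a_0 = -1
y_1 = S_1(0) = a_1 = 2
y_2 = S_2(0) = a_2 = 1
y_3 = S_2(1) = -2
t_q=15/4 is in segment 2 (τ=3/4); S_2(τ)=-305/256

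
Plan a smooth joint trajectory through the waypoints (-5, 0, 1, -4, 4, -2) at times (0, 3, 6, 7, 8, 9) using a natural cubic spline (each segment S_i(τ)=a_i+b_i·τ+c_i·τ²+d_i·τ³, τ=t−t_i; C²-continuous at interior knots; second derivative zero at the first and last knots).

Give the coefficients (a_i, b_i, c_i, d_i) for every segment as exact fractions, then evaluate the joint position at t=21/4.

  seg 0: a=-5 b=415/419 c=0 d=850/11313
  seg 1: a=0 b=1265/419 c=850/1257 d=-5926/11313
  seg 2: a=1 b=-2961/419 c=-1692/419 d=2558/419
  seg 3: a=-4 b=1329/419 c=5982/419 d=-3959/419
  seg 4: a=4 b=1416/419 c=-5895/419 d=1965/419
S(21/4) = 56979/13408

Δ: Δ0=5/3, Δ1=1/3, Δ2=-5, Δ3=8, Δ4=-6
row 1: diag=12, rhs=-8; c'=1/4, d'=-2/3
row 2: denom=8−3·1/4=29/4; d'=(-32−3·-2/3)/(29/4)=-120/29
row 3: denom=4−1·4/29=112/29; d'=(78−1·-120/29)/(112/29)=1191/56
row 4: denom=4−1·29/112=419/112; d'=(-84−1·1191/56)/(419/112)=-11790/419
back: M4=-11790/419
back: M3=1191/56−29/112·-11790/419=11964/419
back: M2=-120/29−4/29·11964/419=-3384/419
back: M1=-2/3−1/4·-3384/419=1700/1257
M: M0=0, M1=1700/1257, M2=-3384/419, M3=11964/419, M4=-11790/419, M5=0
seg 0: a=-5, c=M0/2=0, d=(M1−M0)/(6·3)=850/11313, b=Δ0−h0·(2M0+M1)/6=415/419
seg 1: a=0, c=M1/2=850/1257, d=(M2−M1)/(6·3)=-5926/11313, b=Δ1−h1·(2M1+M2)/6=1265/419
seg 2: a=1, c=M2/2=-1692/419, d=(M3−M2)/(6·1)=2558/419, b=Δ2−h2·(2M2+M3)/6=-2961/419
seg 3: a=-4, c=M3/2=5982/419, d=(M4−M3)/(6·1)=-3959/419, b=Δ3−h3·(2M3+M4)/6=1329/419
seg 4: a=4, c=M4/2=-5895/419, d=(M5−M4)/(6·1)=1965/419, b=Δ4−h4·(2M4+M5)/6=1416/419
t_q=21/4 → seg 1, τ=9/4; S=0+1265/419·τ+850/1257·τ²+-5926/11313·τ³=56979/13408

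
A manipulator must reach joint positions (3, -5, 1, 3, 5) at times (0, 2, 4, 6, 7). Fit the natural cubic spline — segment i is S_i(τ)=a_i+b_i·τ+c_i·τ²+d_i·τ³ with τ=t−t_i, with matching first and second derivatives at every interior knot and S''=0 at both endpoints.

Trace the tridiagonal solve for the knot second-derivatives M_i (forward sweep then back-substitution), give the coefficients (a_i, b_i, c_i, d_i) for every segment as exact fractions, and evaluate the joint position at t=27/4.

Δ: Δ0=-4, Δ1=3, Δ2=1, Δ3=2
row 1: diag=8, rhs=42; c'=1/4, d'=21/4
row 2: denom=8−2·1/4=15/2; d'=(-12−2·21/4)/(15/2)=-3
row 3: denom=6−2·4/15=82/15; d'=(6−2·-3)/(82/15)=90/41
back: M3=90/41
back: M2=-3−4/15·90/41=-147/41
back: M1=21/4−1/4·-147/41=252/41
M: M0=0, M1=252/41, M2=-147/41, M3=90/41, M4=0
seg 0: a=3, c=M0/2=0, d=(M1−M0)/(6·2)=21/41, b=Δ0−h0·(2M0+M1)/6=-248/41
seg 1: a=-5, c=M1/2=126/41, d=(M2−M1)/(6·2)=-133/164, b=Δ1−h1·(2M1+M2)/6=4/41
seg 2: a=1, c=M2/2=-147/82, d=(M3−M2)/(6·2)=79/164, b=Δ2−h2·(2M2+M3)/6=109/41
seg 3: a=3, c=M3/2=45/41, d=(M4−M3)/(6·1)=-15/41, b=Δ3−h3·(2M3+M4)/6=52/41
t_q=27/4 → seg 3, τ=3/4; S=3+52/41·τ+45/41·τ²+-15/41·τ³=11583/2624

  seg 0: a=3 b=-248/41 c=0 d=21/41
  seg 1: a=-5 b=4/41 c=126/41 d=-133/164
  seg 2: a=1 b=109/41 c=-147/82 d=79/164
  seg 3: a=3 b=52/41 c=45/41 d=-15/41
S(27/4) = 11583/2624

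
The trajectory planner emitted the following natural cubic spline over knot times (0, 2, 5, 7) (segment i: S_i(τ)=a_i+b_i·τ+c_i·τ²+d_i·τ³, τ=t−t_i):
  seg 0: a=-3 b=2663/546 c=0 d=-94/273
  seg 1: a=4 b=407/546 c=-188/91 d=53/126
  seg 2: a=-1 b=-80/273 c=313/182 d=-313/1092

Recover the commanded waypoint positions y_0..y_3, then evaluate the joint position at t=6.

y_0=-3 y_1=4 y_2=-1 y_3=3
S(6) = 51/364

y_0 = S_0(0) = a_0 = -3
y_1 = S_1(0) = a_1 = 4
y_2 = S_2(0) = a_2 = -1
y_3 = S_2(2) = 3
t_q=6 is in segment 2 (τ=1); S_2(τ)=51/364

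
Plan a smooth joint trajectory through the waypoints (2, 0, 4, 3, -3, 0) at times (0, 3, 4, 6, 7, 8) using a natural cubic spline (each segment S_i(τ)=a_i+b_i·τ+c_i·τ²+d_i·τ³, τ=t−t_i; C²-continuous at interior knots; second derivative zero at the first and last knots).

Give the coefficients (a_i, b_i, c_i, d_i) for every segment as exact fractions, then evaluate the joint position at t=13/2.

  seg 0: a=2 b=-14807/5718 c=0 d=3665/17154
  seg 1: a=0 b=9089/2859 c=3665/1906 d=-6301/5718
  seg 2: a=4 b=21265/5718 c=-1318/953 d=-2077/5718
  seg 3: a=3 b=-35291/5718 c=-3395/953 d=21353/5718
  seg 4: a=-3 b=-5986/2859 c=14563/1906 d=-14563/5718
S(13/2) = -7773/15248

Δ: Δ0=-2/3, Δ1=4, Δ2=-1/2, Δ3=-6, Δ4=3
row 1: diag=8, rhs=28; c'=1/8, d'=7/2
row 2: denom=6−1·1/8=47/8; d'=(-27−1·7/2)/(47/8)=-244/47
row 3: denom=6−2·16/47=250/47; d'=(-33−2·-244/47)/(250/47)=-1063/250
row 4: denom=4−1·47/250=953/250; d'=(54−1·-1063/250)/(953/250)=14563/953
back: M4=14563/953
back: M3=-1063/250−47/250·14563/953=-6790/953
back: M2=-244/47−16/47·-6790/953=-2636/953
back: M1=7/2−1/8·-2636/953=3665/953
M: M0=0, M1=3665/953, M2=-2636/953, M3=-6790/953, M4=14563/953, M5=0
seg 0: a=2, c=M0/2=0, d=(M1−M0)/(6·3)=3665/17154, b=Δ0−h0·(2M0+M1)/6=-14807/5718
seg 1: a=0, c=M1/2=3665/1906, d=(M2−M1)/(6·1)=-6301/5718, b=Δ1−h1·(2M1+M2)/6=9089/2859
seg 2: a=4, c=M2/2=-1318/953, d=(M3−M2)/(6·2)=-2077/5718, b=Δ2−h2·(2M2+M3)/6=21265/5718
seg 3: a=3, c=M3/2=-3395/953, d=(M4−M3)/(6·1)=21353/5718, b=Δ3−h3·(2M3+M4)/6=-35291/5718
seg 4: a=-3, c=M4/2=14563/1906, d=(M5−M4)/(6·1)=-14563/5718, b=Δ4−h4·(2M4+M5)/6=-5986/2859
t_q=13/2 → seg 3, τ=1/2; S=3+-35291/5718·τ+-3395/953·τ²+21353/5718·τ³=-7773/15248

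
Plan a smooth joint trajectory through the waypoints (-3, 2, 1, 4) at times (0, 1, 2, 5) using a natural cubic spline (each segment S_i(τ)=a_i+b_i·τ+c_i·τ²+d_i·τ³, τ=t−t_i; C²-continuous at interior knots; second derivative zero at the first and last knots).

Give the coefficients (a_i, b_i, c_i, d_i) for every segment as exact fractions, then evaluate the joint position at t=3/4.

  seg 0: a=-3 b=205/31 c=0 d=-50/31
  seg 1: a=2 b=55/31 c=-150/31 d=64/31
  seg 2: a=1 b=-53/31 c=42/31 d=-14/93
S(3/4) = 1269/992

Δ: Δ0=5, Δ1=-1, Δ2=1
row 1: diag=4, rhs=-36; c'=1/4, d'=-9
row 2: denom=8−1·1/4=31/4; d'=(12−1·-9)/(31/4)=84/31
back: M2=84/31
back: M1=-9−1/4·84/31=-300/31
M: M0=0, M1=-300/31, M2=84/31, M3=0
seg 0: a=-3, c=M0/2=0, d=(M1−M0)/(6·1)=-50/31, b=Δ0−h0·(2M0+M1)/6=205/31
seg 1: a=2, c=M1/2=-150/31, d=(M2−M1)/(6·1)=64/31, b=Δ1−h1·(2M1+M2)/6=55/31
seg 2: a=1, c=M2/2=42/31, d=(M3−M2)/(6·3)=-14/93, b=Δ2−h2·(2M2+M3)/6=-53/31
t_q=3/4 → seg 0, τ=3/4; S=-3+205/31·τ+0·τ²+-50/31·τ³=1269/992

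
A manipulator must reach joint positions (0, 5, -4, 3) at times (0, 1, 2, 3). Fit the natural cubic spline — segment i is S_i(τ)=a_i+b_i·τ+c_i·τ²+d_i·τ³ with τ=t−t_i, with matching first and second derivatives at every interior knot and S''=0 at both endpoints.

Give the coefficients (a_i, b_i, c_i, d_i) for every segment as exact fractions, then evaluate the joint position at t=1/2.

Δ: Δ0=5, Δ1=-9, Δ2=7
row 1: diag=4, rhs=-84; c'=1/4, d'=-21
row 2: denom=4−1·1/4=15/4; d'=(96−1·-21)/(15/4)=156/5
back: M2=156/5
back: M1=-21−1/4·156/5=-144/5
M: M0=0, M1=-144/5, M2=156/5, M3=0
seg 0: a=0, c=M0/2=0, d=(M1−M0)/(6·1)=-24/5, b=Δ0−h0·(2M0+M1)/6=49/5
seg 1: a=5, c=M1/2=-72/5, d=(M2−M1)/(6·1)=10, b=Δ1−h1·(2M1+M2)/6=-23/5
seg 2: a=-4, c=M2/2=78/5, d=(M3−M2)/(6·1)=-26/5, b=Δ2−h2·(2M2+M3)/6=-17/5
t_q=1/2 → seg 0, τ=1/2; S=0+49/5·τ+0·τ²+-24/5·τ³=43/10

  seg 0: a=0 b=49/5 c=0 d=-24/5
  seg 1: a=5 b=-23/5 c=-72/5 d=10
  seg 2: a=-4 b=-17/5 c=78/5 d=-26/5
S(1/2) = 43/10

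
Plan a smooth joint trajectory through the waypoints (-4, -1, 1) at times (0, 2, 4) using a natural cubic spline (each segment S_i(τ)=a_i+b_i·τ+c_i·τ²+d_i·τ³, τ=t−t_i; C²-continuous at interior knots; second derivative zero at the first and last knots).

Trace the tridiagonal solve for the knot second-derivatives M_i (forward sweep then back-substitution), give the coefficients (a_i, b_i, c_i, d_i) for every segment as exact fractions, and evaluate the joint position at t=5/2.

Δ: Δ0=3/2, Δ1=1
row 1: diag=8, rhs=-3; c'=1/4, d'=-3/8
back: M1=-3/8
M: M0=0, M1=-3/8, M2=0
seg 0: a=-4, c=M0/2=0, d=(M1−M0)/(6·2)=-1/32, b=Δ0−h0·(2M0+M1)/6=13/8
seg 1: a=-1, c=M1/2=-3/16, d=(M2−M1)/(6·2)=1/32, b=Δ1−h1·(2M1+M2)/6=5/4
t_q=5/2 → seg 1, τ=1/2; S=-1+5/4·τ+-3/16·τ²+1/32·τ³=-107/256

  seg 0: a=-4 b=13/8 c=0 d=-1/32
  seg 1: a=-1 b=5/4 c=-3/16 d=1/32
S(5/2) = -107/256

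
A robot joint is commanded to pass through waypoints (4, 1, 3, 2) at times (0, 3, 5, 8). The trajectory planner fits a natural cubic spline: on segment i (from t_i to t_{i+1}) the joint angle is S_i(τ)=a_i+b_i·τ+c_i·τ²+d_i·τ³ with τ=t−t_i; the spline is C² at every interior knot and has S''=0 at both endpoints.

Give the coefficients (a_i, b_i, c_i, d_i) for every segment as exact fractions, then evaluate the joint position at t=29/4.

  seg 0: a=4 b=-41/24 c=0 d=17/216
  seg 1: a=1 b=5/12 c=17/24 d=-5/24
  seg 2: a=3 b=3/4 c=-13/24 d=13/216
S(29/4) = 1347/512

Δ: Δ0=-1, Δ1=1, Δ2=-1/3
row 1: diag=10, rhs=12; c'=1/5, d'=6/5
row 2: denom=10−2·1/5=48/5; d'=(-8−2·6/5)/(48/5)=-13/12
back: M2=-13/12
back: M1=6/5−1/5·-13/12=17/12
M: M0=0, M1=17/12, M2=-13/12, M3=0
seg 0: a=4, c=M0/2=0, d=(M1−M0)/(6·3)=17/216, b=Δ0−h0·(2M0+M1)/6=-41/24
seg 1: a=1, c=M1/2=17/24, d=(M2−M1)/(6·2)=-5/24, b=Δ1−h1·(2M1+M2)/6=5/12
seg 2: a=3, c=M2/2=-13/24, d=(M3−M2)/(6·3)=13/216, b=Δ2−h2·(2M2+M3)/6=3/4
t_q=29/4 → seg 2, τ=9/4; S=3+3/4·τ+-13/24·τ²+13/216·τ³=1347/512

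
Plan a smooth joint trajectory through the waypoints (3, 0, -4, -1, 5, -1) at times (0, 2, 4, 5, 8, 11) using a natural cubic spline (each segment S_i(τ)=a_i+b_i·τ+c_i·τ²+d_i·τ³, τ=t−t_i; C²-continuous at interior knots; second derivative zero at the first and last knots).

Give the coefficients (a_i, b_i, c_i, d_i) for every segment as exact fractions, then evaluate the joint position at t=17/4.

Δ: Δ0=-3/2, Δ1=-2, Δ2=3, Δ3=2, Δ4=-2
row 1: diag=8, rhs=-3; c'=1/4, d'=-3/8
row 2: denom=6−2·1/4=11/2; d'=(30−2·-3/8)/(11/2)=123/22
row 3: denom=8−1·2/11=86/11; d'=(-6−1·123/22)/(86/11)=-255/172
row 4: denom=12−3·33/86=933/86; d'=(-24−3·-255/172)/(933/86)=-1121/622
back: M4=-1121/622
back: M3=-255/172−33/86·-1121/622=-246/311
back: M2=123/22−2/11·-246/311=3567/622
back: M1=-3/8−1/4·3567/622=-1125/622
M: M0=0, M1=-1125/622, M2=3567/622, M3=-246/311, M4=-1121/622, M5=0
seg 0: a=3, c=M0/2=0, d=(M1−M0)/(6·2)=-375/2488, b=Δ0−h0·(2M0+M1)/6=-279/311
seg 1: a=0, c=M1/2=-1125/1244, d=(M2−M1)/(6·2)=391/622, b=Δ1−h1·(2M1+M2)/6=-1683/622
seg 2: a=-4, c=M2/2=3567/1244, d=(M3−M2)/(6·1)=-1353/1244, b=Δ2−h2·(2M2+M3)/6=759/622
seg 3: a=-1, c=M3/2=-123/311, d=(M4−M3)/(6·3)=-629/11196, b=Δ3−h3·(2M3+M4)/6=4593/1244
seg 4: a=5, c=M4/2=-1121/1244, d=(M5−M4)/(6·3)=1121/11196, b=Δ4−h4·(2M4+M5)/6=-123/622
t_q=17/4 → seg 2, τ=1/4; S=-4+759/622·τ+3567/1244·τ²+-1353/1244·τ³=-281261/79616

  seg 0: a=3 b=-279/311 c=0 d=-375/2488
  seg 1: a=0 b=-1683/622 c=-1125/1244 d=391/622
  seg 2: a=-4 b=759/622 c=3567/1244 d=-1353/1244
  seg 3: a=-1 b=4593/1244 c=-123/311 d=-629/11196
  seg 4: a=5 b=-123/622 c=-1121/1244 d=1121/11196
S(17/4) = -281261/79616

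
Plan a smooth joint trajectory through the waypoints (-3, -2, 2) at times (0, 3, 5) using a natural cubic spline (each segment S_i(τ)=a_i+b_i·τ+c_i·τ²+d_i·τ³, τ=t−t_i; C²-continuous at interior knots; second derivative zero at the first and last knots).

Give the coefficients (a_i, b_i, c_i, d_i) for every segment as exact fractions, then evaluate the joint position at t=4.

  seg 0: a=-3 b=-1/6 c=0 d=1/18
  seg 1: a=-2 b=4/3 c=1/2 d=-1/12
S(4) = -1/4

Δ: Δ0=1/3, Δ1=2
row 1: diag=10, rhs=10; c'=1/5, d'=1
back: M1=1
M: M0=0, M1=1, M2=0
seg 0: a=-3, c=M0/2=0, d=(M1−M0)/(6·3)=1/18, b=Δ0−h0·(2M0+M1)/6=-1/6
seg 1: a=-2, c=M1/2=1/2, d=(M2−M1)/(6·2)=-1/12, b=Δ1−h1·(2M1+M2)/6=4/3
t_q=4 → seg 1, τ=1; S=-2+4/3·τ+1/2·τ²+-1/12·τ³=-1/4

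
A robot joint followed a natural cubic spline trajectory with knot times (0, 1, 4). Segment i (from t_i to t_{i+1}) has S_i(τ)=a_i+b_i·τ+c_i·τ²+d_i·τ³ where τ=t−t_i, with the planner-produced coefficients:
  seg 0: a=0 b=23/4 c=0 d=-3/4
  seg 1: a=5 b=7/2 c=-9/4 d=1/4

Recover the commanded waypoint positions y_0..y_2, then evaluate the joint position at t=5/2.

y_0=0 y_1=5 y_2=2
S(5/2) = 193/32

y_0 = S_0(0) = a_0 = 0
y_1 = S_1(0) = a_1 = 5
y_2 = S_1(3) = 2
t_q=5/2 is in segment 1 (τ=3/2); S_1(τ)=193/32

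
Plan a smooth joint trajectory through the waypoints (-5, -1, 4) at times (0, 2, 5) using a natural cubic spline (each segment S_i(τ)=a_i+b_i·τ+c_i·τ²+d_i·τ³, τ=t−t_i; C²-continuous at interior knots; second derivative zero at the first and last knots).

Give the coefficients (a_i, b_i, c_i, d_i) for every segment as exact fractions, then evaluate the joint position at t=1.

  seg 0: a=-5 b=31/15 c=0 d=-1/60
  seg 1: a=-1 b=28/15 c=-1/10 d=1/90
S(1) = -59/20

Δ: Δ0=2, Δ1=5/3
row 1: diag=10, rhs=-2; c'=3/10, d'=-1/5
back: M1=-1/5
M: M0=0, M1=-1/5, M2=0
seg 0: a=-5, c=M0/2=0, d=(M1−M0)/(6·2)=-1/60, b=Δ0−h0·(2M0+M1)/6=31/15
seg 1: a=-1, c=M1/2=-1/10, d=(M2−M1)/(6·3)=1/90, b=Δ1−h1·(2M1+M2)/6=28/15
t_q=1 → seg 0, τ=1; S=-5+31/15·τ+0·τ²+-1/60·τ³=-59/20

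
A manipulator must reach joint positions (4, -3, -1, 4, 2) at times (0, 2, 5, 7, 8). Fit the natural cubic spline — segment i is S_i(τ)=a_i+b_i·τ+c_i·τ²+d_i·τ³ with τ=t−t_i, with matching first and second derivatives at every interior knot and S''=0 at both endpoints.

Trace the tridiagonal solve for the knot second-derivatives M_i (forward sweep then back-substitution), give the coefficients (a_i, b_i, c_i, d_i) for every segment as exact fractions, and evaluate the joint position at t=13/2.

  seg 0: a=4 b=-6353/1518 c=0 d=130/759
  seg 1: a=-3 b=-3233/1518 c=260/253 d=-145/4554
  seg 2: a=-1 b=2411/759 c=375/506 d=-3277/6072
  seg 3: a=4 b=-509/1518 c=-2527/1012 d=2527/3036
S(13/2) = 58467/16192

Δ: Δ0=-7/2, Δ1=2/3, Δ2=5/2, Δ3=-2
row 1: diag=10, rhs=25; c'=3/10, d'=5/2
row 2: denom=10−3·3/10=91/10; d'=(11−3·5/2)/(91/10)=5/13
row 3: denom=6−2·20/91=506/91; d'=(-27−2·5/13)/(506/91)=-2527/506
back: M3=-2527/506
back: M2=5/13−20/91·-2527/506=375/253
back: M1=5/2−3/10·375/253=520/253
M: M0=0, M1=520/253, M2=375/253, M3=-2527/506, M4=0
seg 0: a=4, c=M0/2=0, d=(M1−M0)/(6·2)=130/759, b=Δ0−h0·(2M0+M1)/6=-6353/1518
seg 1: a=-3, c=M1/2=260/253, d=(M2−M1)/(6·3)=-145/4554, b=Δ1−h1·(2M1+M2)/6=-3233/1518
seg 2: a=-1, c=M2/2=375/506, d=(M3−M2)/(6·2)=-3277/6072, b=Δ2−h2·(2M2+M3)/6=2411/759
seg 3: a=4, c=M3/2=-2527/1012, d=(M4−M3)/(6·1)=2527/3036, b=Δ3−h3·(2M3+M4)/6=-509/1518
t_q=13/2 → seg 2, τ=3/2; S=-1+2411/759·τ+375/506·τ²+-3277/6072·τ³=58467/16192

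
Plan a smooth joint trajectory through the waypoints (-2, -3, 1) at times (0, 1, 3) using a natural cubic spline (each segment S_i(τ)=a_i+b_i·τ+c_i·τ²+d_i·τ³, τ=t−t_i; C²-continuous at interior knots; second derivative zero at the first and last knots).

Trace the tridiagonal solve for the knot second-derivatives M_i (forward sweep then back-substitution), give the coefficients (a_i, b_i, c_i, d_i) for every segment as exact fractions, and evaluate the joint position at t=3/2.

Δ: Δ0=-1, Δ1=2
row 1: diag=6, rhs=18; c'=1/3, d'=3
back: M1=3
M: M0=0, M1=3, M2=0
seg 0: a=-2, c=M0/2=0, d=(M1−M0)/(6·1)=1/2, b=Δ0−h0·(2M0+M1)/6=-3/2
seg 1: a=-3, c=M1/2=3/2, d=(M2−M1)/(6·2)=-1/4, b=Δ1−h1·(2M1+M2)/6=0
t_q=3/2 → seg 1, τ=1/2; S=-3+0·τ+3/2·τ²+-1/4·τ³=-85/32

  seg 0: a=-2 b=-3/2 c=0 d=1/2
  seg 1: a=-3 b=0 c=3/2 d=-1/4
S(3/2) = -85/32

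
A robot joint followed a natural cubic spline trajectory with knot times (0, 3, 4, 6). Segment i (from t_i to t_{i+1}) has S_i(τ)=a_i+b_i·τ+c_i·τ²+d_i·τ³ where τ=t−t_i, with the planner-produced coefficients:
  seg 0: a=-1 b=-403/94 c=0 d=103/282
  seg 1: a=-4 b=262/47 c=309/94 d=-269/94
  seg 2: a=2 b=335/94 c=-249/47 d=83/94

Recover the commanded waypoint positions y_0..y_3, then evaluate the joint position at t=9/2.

y_0=-1 y_1=-4 y_2=2 y_3=-5
S(9/2) = 1931/752

y_0 = S_0(0) = a_0 = -1
y_1 = S_1(0) = a_1 = -4
y_2 = S_2(0) = a_2 = 2
y_3 = S_2(2) = -5
t_q=9/2 is in segment 2 (τ=1/2); S_2(τ)=1931/752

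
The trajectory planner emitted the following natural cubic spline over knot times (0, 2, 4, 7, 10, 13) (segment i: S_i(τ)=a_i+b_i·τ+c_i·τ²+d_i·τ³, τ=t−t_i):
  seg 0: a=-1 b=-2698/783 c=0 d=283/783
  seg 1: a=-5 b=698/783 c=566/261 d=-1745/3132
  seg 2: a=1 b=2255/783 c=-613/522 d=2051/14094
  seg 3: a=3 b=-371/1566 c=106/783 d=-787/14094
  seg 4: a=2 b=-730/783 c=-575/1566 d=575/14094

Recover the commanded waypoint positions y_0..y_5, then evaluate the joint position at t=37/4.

y_0=-1 y_1=-5 y_2=1 y_3=3 y_4=2 y_5=-3
S(37/4) = 28021/11136

y_0 = S_0(0) = a_0 = -1
y_1 = S_1(0) = a_1 = -5
y_2 = S_2(0) = a_2 = 1
y_3 = S_3(0) = a_3 = 3
y_4 = S_4(0) = a_4 = 2
y_5 = S_4(3) = -3
t_q=37/4 is in segment 3 (τ=9/4); S_3(τ)=28021/11136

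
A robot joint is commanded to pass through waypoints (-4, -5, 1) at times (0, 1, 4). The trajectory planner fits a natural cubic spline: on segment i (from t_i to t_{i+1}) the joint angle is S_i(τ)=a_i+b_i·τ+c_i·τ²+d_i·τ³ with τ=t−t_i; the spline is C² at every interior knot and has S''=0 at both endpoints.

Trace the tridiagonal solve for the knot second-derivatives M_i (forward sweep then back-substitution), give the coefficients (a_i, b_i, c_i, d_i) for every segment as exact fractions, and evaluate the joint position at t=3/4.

Δ: Δ0=-1, Δ1=2
row 1: diag=8, rhs=18; c'=3/8, d'=9/4
back: M1=9/4
M: M0=0, M1=9/4, M2=0
seg 0: a=-4, c=M0/2=0, d=(M1−M0)/(6·1)=3/8, b=Δ0−h0·(2M0+M1)/6=-11/8
seg 1: a=-5, c=M1/2=9/8, d=(M2−M1)/(6·3)=-1/8, b=Δ1−h1·(2M1+M2)/6=-1/4
t_q=3/4 → seg 0, τ=3/4; S=-4+-11/8·τ+0·τ²+3/8·τ³=-2495/512

  seg 0: a=-4 b=-11/8 c=0 d=3/8
  seg 1: a=-5 b=-1/4 c=9/8 d=-1/8
S(3/4) = -2495/512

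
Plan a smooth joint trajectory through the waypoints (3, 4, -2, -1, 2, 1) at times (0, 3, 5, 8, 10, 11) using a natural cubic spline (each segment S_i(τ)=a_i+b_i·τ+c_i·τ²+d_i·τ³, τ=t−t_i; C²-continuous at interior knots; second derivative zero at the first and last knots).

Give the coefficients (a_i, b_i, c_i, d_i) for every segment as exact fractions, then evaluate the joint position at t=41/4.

Δ: Δ0=1/3, Δ1=-3, Δ2=1/3, Δ3=3/2, Δ4=-1
row 1: diag=10, rhs=-20; c'=1/5, d'=-2
row 2: denom=10−2·1/5=48/5; d'=(20−2·-2)/(48/5)=5/2
row 3: denom=10−3·5/16=145/16; d'=(7−3·5/2)/(145/16)=-8/145
row 4: denom=6−2·32/145=806/145; d'=(-15−2·-8/145)/(806/145)=-2159/806
back: M4=-2159/806
back: M3=-8/145−32/145·-2159/806=216/403
back: M2=5/2−5/16·216/403=940/403
back: M1=-2−1/5·940/403=-994/403
M: M0=0, M1=-994/403, M2=940/403, M3=216/403, M4=-2159/806, M5=0
seg 0: a=3, c=M0/2=0, d=(M1−M0)/(6·3)=-497/3627, b=Δ0−h0·(2M0+M1)/6=1894/1209
seg 1: a=4, c=M1/2=-497/403, d=(M2−M1)/(6·2)=967/2418, b=Δ1−h1·(2M1+M2)/6=-2579/1209
seg 2: a=-2, c=M2/2=470/403, d=(M3−M2)/(6·3)=-362/3627, b=Δ2−h2·(2M2+M3)/6=-2741/1209
seg 3: a=-1, c=M3/2=108/403, d=(M4−M3)/(6·2)=-2591/9672, b=Δ3−h3·(2M3+M4)/6=2461/1209
seg 4: a=2, c=M4/2=-2159/1612, d=(M5−M4)/(6·1)=2159/4836, b=Δ4−h4·(2M4+M5)/6=-259/2418
t_q=41/4 → seg 4, τ=1/4; S=2+-259/2418·τ+-2159/1612·τ²+2159/4836·τ³=195657/103168

  seg 0: a=3 b=1894/1209 c=0 d=-497/3627
  seg 1: a=4 b=-2579/1209 c=-497/403 d=967/2418
  seg 2: a=-2 b=-2741/1209 c=470/403 d=-362/3627
  seg 3: a=-1 b=2461/1209 c=108/403 d=-2591/9672
  seg 4: a=2 b=-259/2418 c=-2159/1612 d=2159/4836
S(41/4) = 195657/103168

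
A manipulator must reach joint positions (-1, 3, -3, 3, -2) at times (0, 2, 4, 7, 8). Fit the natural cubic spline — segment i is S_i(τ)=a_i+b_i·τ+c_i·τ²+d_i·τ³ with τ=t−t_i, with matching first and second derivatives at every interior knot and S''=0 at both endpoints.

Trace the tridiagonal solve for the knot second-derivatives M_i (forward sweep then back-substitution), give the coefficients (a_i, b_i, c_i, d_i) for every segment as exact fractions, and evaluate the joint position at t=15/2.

Δ: Δ0=2, Δ1=-3, Δ2=2, Δ3=-5
row 1: diag=8, rhs=-30; c'=1/4, d'=-15/4
row 2: denom=10−2·1/4=19/2; d'=(30−2·-15/4)/(19/2)=75/19
row 3: denom=8−3·6/19=134/19; d'=(-42−3·75/19)/(134/19)=-1023/134
back: M3=-1023/134
back: M2=75/19−6/19·-1023/134=426/67
back: M1=-15/4−1/4·426/67=-1431/268
M: M0=0, M1=-1431/268, M2=426/67, M3=-1023/134, M4=0
seg 0: a=-1, c=M0/2=0, d=(M1−M0)/(6·2)=-477/1072, b=Δ0−h0·(2M0+M1)/6=1013/268
seg 1: a=3, c=M1/2=-1431/536, d=(M2−M1)/(6·2)=1045/1072, b=Δ1−h1·(2M1+M2)/6=-209/134
seg 2: a=-3, c=M2/2=213/67, d=(M3−M2)/(6·3)=-625/804, b=Δ2−h2·(2M2+M3)/6=-145/268
seg 3: a=3, c=M3/2=-1023/268, d=(M4−M3)/(6·1)=341/268, b=Δ3−h3·(2M3+M4)/6=-329/134
t_q=15/2 → seg 3, τ=1/2; S=3+-329/134·τ+-1023/268·τ²+341/268·τ³=2095/2144

  seg 0: a=-1 b=1013/268 c=0 d=-477/1072
  seg 1: a=3 b=-209/134 c=-1431/536 d=1045/1072
  seg 2: a=-3 b=-145/268 c=213/67 d=-625/804
  seg 3: a=3 b=-329/134 c=-1023/268 d=341/268
S(15/2) = 2095/2144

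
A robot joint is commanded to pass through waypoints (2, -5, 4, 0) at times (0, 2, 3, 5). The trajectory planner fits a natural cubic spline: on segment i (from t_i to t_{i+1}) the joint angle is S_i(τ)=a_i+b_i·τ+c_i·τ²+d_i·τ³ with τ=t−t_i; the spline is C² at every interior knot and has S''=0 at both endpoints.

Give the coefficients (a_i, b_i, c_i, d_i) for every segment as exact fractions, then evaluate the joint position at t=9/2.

  seg 0: a=2 b=-589/70 c=0 d=43/35
  seg 1: a=-5 b=443/70 c=258/35 d=-47/10
  seg 2: a=4 b=244/35 c=-471/70 d=157/140
S(9/2) = 695/224

Δ: Δ0=-7/2, Δ1=9, Δ2=-2
row 1: diag=6, rhs=75; c'=1/6, d'=25/2
row 2: denom=6−1·1/6=35/6; d'=(-66−1·25/2)/(35/6)=-471/35
back: M2=-471/35
back: M1=25/2−1/6·-471/35=516/35
M: M0=0, M1=516/35, M2=-471/35, M3=0
seg 0: a=2, c=M0/2=0, d=(M1−M0)/(6·2)=43/35, b=Δ0−h0·(2M0+M1)/6=-589/70
seg 1: a=-5, c=M1/2=258/35, d=(M2−M1)/(6·1)=-47/10, b=Δ1−h1·(2M1+M2)/6=443/70
seg 2: a=4, c=M2/2=-471/70, d=(M3−M2)/(6·2)=157/140, b=Δ2−h2·(2M2+M3)/6=244/35
t_q=9/2 → seg 2, τ=3/2; S=4+244/35·τ+-471/70·τ²+157/140·τ³=695/224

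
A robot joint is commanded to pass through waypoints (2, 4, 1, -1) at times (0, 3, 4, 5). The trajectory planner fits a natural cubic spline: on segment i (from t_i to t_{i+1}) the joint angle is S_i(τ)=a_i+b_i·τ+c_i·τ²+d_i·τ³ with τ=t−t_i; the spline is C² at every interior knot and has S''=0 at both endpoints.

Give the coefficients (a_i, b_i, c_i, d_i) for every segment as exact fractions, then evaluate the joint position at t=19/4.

Δ: Δ0=2/3, Δ1=-3, Δ2=-2
row 1: diag=8, rhs=-22; c'=1/8, d'=-11/4
row 2: denom=4−1·1/8=31/8; d'=(6−1·-11/4)/(31/8)=70/31
back: M2=70/31
back: M1=-11/4−1/8·70/31=-94/31
M: M0=0, M1=-94/31, M2=70/31, M3=0
seg 0: a=2, c=M0/2=0, d=(M1−M0)/(6·3)=-47/279, b=Δ0−h0·(2M0+M1)/6=203/93
seg 1: a=4, c=M1/2=-47/31, d=(M2−M1)/(6·1)=82/93, b=Δ1−h1·(2M1+M2)/6=-220/93
seg 2: a=1, c=M2/2=35/31, d=(M3−M2)/(6·1)=-35/93, b=Δ2−h2·(2M2+M3)/6=-256/93
t_q=19/4 → seg 2, τ=3/4; S=1+-256/93·τ+35/31·τ²+-35/93·τ³=-1167/1984

  seg 0: a=2 b=203/93 c=0 d=-47/279
  seg 1: a=4 b=-220/93 c=-47/31 d=82/93
  seg 2: a=1 b=-256/93 c=35/31 d=-35/93
S(19/4) = -1167/1984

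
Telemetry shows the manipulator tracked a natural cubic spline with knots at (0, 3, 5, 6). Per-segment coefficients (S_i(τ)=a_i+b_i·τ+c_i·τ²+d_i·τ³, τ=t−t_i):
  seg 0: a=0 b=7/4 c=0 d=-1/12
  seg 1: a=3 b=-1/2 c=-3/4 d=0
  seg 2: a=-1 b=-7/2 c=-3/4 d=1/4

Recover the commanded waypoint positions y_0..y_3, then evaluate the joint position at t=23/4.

y_0 = S_0(0) = a_0 = 0
y_1 = S_1(0) = a_1 = 3
y_2 = S_2(0) = a_2 = -1
y_3 = S_2(1) = -5
t_q=23/4 is in segment 2 (τ=3/4); S_2(τ)=-1009/256

y_0=0 y_1=3 y_2=-1 y_3=-5
S(23/4) = -1009/256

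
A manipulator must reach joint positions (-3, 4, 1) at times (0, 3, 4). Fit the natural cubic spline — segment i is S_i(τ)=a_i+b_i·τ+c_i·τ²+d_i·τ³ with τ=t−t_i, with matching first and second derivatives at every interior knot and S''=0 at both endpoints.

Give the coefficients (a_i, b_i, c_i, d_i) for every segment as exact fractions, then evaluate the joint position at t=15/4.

Δ: Δ0=7/3, Δ1=-3
row 1: diag=8, rhs=-32; c'=1/8, d'=-4
back: M1=-4
M: M0=0, M1=-4, M2=0
seg 0: a=-3, c=M0/2=0, d=(M1−M0)/(6·3)=-2/9, b=Δ0−h0·(2M0+M1)/6=13/3
seg 1: a=4, c=M1/2=-2, d=(M2−M1)/(6·1)=2/3, b=Δ1−h1·(2M1+M2)/6=-5/3
t_q=15/4 → seg 1, τ=3/4; S=4+-5/3·τ+-2·τ²+2/3·τ³=61/32

  seg 0: a=-3 b=13/3 c=0 d=-2/9
  seg 1: a=4 b=-5/3 c=-2 d=2/3
S(15/4) = 61/32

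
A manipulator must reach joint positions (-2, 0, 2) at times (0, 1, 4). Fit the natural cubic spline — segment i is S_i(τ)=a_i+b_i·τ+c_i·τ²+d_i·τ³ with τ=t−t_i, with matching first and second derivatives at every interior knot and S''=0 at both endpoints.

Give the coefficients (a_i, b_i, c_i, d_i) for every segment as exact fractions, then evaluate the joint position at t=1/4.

  seg 0: a=-2 b=13/6 c=0 d=-1/6
  seg 1: a=0 b=5/3 c=-1/2 d=1/18
S(1/4) = -187/128

Δ: Δ0=2, Δ1=2/3
row 1: diag=8, rhs=-8; c'=3/8, d'=-1
back: M1=-1
M: M0=0, M1=-1, M2=0
seg 0: a=-2, c=M0/2=0, d=(M1−M0)/(6·1)=-1/6, b=Δ0−h0·(2M0+M1)/6=13/6
seg 1: a=0, c=M1/2=-1/2, d=(M2−M1)/(6·3)=1/18, b=Δ1−h1·(2M1+M2)/6=5/3
t_q=1/4 → seg 0, τ=1/4; S=-2+13/6·τ+0·τ²+-1/6·τ³=-187/128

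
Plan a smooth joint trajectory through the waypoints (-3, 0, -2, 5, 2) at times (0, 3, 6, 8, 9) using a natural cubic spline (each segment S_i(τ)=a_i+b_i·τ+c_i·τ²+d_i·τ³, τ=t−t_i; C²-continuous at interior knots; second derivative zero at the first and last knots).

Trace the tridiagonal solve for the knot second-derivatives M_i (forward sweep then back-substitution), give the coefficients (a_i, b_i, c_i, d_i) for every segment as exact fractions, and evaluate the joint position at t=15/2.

  seg 0: a=-3 b=620/309 c=0 d=-311/2781
  seg 1: a=0 b=-313/309 c=-311/309 d=1040/2781
  seg 2: a=-2 b=941/309 c=243/103 d=-2635/2472
  seg 3: a=5 b=-191/618 c=-1663/412 d=1663/1236
S(15/2) = 28205/6592

Δ: Δ0=1, Δ1=-2/3, Δ2=7/2, Δ3=-3
row 1: diag=12, rhs=-10; c'=1/4, d'=-5/6
row 2: denom=10−3·1/4=37/4; d'=(25−3·-5/6)/(37/4)=110/37
row 3: denom=6−2·8/37=206/37; d'=(-39−2·110/37)/(206/37)=-1663/206
back: M3=-1663/206
back: M2=110/37−8/37·-1663/206=486/103
back: M1=-5/6−1/4·486/103=-622/309
M: M0=0, M1=-622/309, M2=486/103, M3=-1663/206, M4=0
seg 0: a=-3, c=M0/2=0, d=(M1−M0)/(6·3)=-311/2781, b=Δ0−h0·(2M0+M1)/6=620/309
seg 1: a=0, c=M1/2=-311/309, d=(M2−M1)/(6·3)=1040/2781, b=Δ1−h1·(2M1+M2)/6=-313/309
seg 2: a=-2, c=M2/2=243/103, d=(M3−M2)/(6·2)=-2635/2472, b=Δ2−h2·(2M2+M3)/6=941/309
seg 3: a=5, c=M3/2=-1663/412, d=(M4−M3)/(6·1)=1663/1236, b=Δ3−h3·(2M3+M4)/6=-191/618
t_q=15/2 → seg 2, τ=3/2; S=-2+941/309·τ+243/103·τ²+-2635/2472·τ³=28205/6592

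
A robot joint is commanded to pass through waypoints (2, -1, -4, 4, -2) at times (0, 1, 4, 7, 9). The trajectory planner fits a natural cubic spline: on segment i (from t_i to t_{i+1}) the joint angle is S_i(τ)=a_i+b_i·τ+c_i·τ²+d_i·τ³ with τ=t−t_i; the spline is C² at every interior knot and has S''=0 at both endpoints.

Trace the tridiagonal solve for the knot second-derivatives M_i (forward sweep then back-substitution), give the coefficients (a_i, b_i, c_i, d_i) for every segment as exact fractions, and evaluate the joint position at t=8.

  seg 0: a=2 b=-2455/798 c=0 d=61/798
  seg 1: a=-1 b=-1136/399 c=61/266 d=925/7182
  seg 2: a=-4 b=1601/798 c=554/399 d=-2797/7182
  seg 3: a=4 b=-71/399 c=-563/266 d=563/1596
S(8) = 1095/532

Δ: Δ0=-3, Δ1=-1, Δ2=8/3, Δ3=-3
row 1: diag=8, rhs=12; c'=3/8, d'=3/2
row 2: denom=12−3·3/8=87/8; d'=(22−3·3/2)/(87/8)=140/87
row 3: denom=10−3·8/29=266/29; d'=(-34−3·140/87)/(266/29)=-563/133
back: M3=-563/133
back: M2=140/87−8/29·-563/133=1108/399
back: M1=3/2−3/8·1108/399=61/133
M: M0=0, M1=61/133, M2=1108/399, M3=-563/133, M4=0
seg 0: a=2, c=M0/2=0, d=(M1−M0)/(6·1)=61/798, b=Δ0−h0·(2M0+M1)/6=-2455/798
seg 1: a=-1, c=M1/2=61/266, d=(M2−M1)/(6·3)=925/7182, b=Δ1−h1·(2M1+M2)/6=-1136/399
seg 2: a=-4, c=M2/2=554/399, d=(M3−M2)/(6·3)=-2797/7182, b=Δ2−h2·(2M2+M3)/6=1601/798
seg 3: a=4, c=M3/2=-563/266, d=(M4−M3)/(6·2)=563/1596, b=Δ3−h3·(2M3+M4)/6=-71/399
t_q=8 → seg 3, τ=1; S=4+-71/399·τ+-563/266·τ²+563/1596·τ³=1095/532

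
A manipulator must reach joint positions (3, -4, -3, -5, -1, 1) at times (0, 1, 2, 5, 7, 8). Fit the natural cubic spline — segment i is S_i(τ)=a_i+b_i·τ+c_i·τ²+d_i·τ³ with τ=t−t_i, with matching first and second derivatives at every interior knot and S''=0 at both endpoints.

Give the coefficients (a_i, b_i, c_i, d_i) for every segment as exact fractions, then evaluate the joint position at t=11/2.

Δ: Δ0=-7, Δ1=1, Δ2=-2/3, Δ3=2, Δ4=2
row 1: diag=4, rhs=48; c'=1/4, d'=12
row 2: denom=8−1·1/4=31/4; d'=(-10−1·12)/(31/4)=-88/31
row 3: denom=10−3·12/31=274/31; d'=(16−3·-88/31)/(274/31)=380/137
row 4: denom=6−2·31/137=760/137; d'=(0−2·380/137)/(760/137)=-1
back: M4=-1
back: M3=380/137−31/137·-1=3
back: M2=-88/31−12/31·3=-4
back: M1=12−1/4·-4=13
M: M0=0, M1=13, M2=-4, M3=3, M4=-1, M5=0
seg 0: a=3, c=M0/2=0, d=(M1−M0)/(6·1)=13/6, b=Δ0−h0·(2M0+M1)/6=-55/6
seg 1: a=-4, c=M1/2=13/2, d=(M2−M1)/(6·1)=-17/6, b=Δ1−h1·(2M1+M2)/6=-8/3
seg 2: a=-3, c=M2/2=-2, d=(M3−M2)/(6·3)=7/18, b=Δ2−h2·(2M2+M3)/6=11/6
seg 3: a=-5, c=M3/2=3/2, d=(M4−M3)/(6·2)=-1/3, b=Δ3−h3·(2M3+M4)/6=1/3
seg 4: a=-1, c=M4/2=-1/2, d=(M5−M4)/(6·1)=1/6, b=Δ4−h4·(2M4+M5)/6=7/3
t_q=11/2 → seg 3, τ=1/2; S=-5+1/3·τ+3/2·τ²+-1/3·τ³=-9/2

  seg 0: a=3 b=-55/6 c=0 d=13/6
  seg 1: a=-4 b=-8/3 c=13/2 d=-17/6
  seg 2: a=-3 b=11/6 c=-2 d=7/18
  seg 3: a=-5 b=1/3 c=3/2 d=-1/3
  seg 4: a=-1 b=7/3 c=-1/2 d=1/6
S(11/2) = -9/2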